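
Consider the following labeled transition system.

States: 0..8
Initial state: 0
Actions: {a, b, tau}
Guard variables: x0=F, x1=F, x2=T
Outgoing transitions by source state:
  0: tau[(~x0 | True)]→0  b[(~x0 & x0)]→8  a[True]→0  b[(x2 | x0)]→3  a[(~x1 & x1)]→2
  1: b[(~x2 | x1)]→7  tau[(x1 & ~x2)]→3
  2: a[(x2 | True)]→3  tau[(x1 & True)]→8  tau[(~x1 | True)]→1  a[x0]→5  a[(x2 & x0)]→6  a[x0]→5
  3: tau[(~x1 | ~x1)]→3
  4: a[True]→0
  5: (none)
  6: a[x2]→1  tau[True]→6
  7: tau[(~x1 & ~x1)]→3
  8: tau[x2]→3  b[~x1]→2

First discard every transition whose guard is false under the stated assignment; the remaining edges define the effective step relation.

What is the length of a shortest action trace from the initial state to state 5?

Answer: UNREACHABLE

Analysis:
Layered search for 5:
  depth 0: {0}
  depth 1: {3}
5 never appears.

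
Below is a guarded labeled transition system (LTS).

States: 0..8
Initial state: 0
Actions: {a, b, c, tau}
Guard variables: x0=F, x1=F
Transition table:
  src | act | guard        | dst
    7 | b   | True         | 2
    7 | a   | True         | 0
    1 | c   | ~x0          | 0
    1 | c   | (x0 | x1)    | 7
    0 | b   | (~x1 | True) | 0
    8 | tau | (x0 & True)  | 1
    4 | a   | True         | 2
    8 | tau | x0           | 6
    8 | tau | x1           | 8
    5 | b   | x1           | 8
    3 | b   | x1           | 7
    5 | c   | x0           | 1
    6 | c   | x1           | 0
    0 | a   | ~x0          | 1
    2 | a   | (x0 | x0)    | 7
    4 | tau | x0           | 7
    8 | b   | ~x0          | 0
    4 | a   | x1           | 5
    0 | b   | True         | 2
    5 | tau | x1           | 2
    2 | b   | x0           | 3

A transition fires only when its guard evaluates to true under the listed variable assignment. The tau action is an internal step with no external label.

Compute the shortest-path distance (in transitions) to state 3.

Layered search for 3:
  Layer 0: {0}
  Layer 1: {1,2}
3 never appears.

Answer: UNREACHABLE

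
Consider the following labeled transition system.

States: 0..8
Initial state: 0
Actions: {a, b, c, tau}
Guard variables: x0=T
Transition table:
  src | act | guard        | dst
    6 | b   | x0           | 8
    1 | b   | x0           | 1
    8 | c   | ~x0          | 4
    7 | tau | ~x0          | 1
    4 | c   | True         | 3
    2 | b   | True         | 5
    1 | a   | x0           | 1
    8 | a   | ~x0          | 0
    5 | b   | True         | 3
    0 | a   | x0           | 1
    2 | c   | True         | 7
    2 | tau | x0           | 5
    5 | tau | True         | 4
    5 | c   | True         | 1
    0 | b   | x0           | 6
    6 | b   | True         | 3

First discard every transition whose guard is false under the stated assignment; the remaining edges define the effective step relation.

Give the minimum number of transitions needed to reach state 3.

Breadth-first toward 3:
  depth 0: {0}
  depth 1: {1,6}
  depth 2: {3,8}
depth(3)=2, e.g. b·b

Answer: 2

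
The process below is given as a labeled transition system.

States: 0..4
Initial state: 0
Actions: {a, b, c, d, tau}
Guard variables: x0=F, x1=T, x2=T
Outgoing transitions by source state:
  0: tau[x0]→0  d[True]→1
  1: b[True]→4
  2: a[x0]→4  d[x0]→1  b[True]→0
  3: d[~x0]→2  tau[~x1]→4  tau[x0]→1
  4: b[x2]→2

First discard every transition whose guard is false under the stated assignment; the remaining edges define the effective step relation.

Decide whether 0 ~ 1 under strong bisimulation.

Refine partition for ~:
  round 0: {{0,1,2,3,4}}
  round 1: {{0,3},{1,2,4}}
  round 2: {{0,3},{1,4},{2}}
  round 3: {{0},{1},{2},{3},{4}}
stable after 4 split(s): 5 block(s)
[0]={0}  [1]={1}

Answer: NOT BISIMILAR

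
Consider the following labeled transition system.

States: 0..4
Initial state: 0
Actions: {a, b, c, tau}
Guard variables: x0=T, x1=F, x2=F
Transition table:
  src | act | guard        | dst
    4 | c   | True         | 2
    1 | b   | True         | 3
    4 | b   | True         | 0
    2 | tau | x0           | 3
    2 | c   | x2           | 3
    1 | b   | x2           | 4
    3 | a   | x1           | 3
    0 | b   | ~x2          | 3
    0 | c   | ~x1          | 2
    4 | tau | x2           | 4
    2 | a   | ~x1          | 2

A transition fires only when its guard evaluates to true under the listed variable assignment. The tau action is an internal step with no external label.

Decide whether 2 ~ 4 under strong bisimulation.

Bisimulation quotient by refinement:
  round 0: {{0,1,2,3,4}}
  round 1: {{0,4},{1},{2},{3}}
  round 2: {{0},{1},{2},{3},{4}}
stable after 3 split(s): 5 block(s)
2∈{2}, 4∈{4}

Answer: NOT BISIMILAR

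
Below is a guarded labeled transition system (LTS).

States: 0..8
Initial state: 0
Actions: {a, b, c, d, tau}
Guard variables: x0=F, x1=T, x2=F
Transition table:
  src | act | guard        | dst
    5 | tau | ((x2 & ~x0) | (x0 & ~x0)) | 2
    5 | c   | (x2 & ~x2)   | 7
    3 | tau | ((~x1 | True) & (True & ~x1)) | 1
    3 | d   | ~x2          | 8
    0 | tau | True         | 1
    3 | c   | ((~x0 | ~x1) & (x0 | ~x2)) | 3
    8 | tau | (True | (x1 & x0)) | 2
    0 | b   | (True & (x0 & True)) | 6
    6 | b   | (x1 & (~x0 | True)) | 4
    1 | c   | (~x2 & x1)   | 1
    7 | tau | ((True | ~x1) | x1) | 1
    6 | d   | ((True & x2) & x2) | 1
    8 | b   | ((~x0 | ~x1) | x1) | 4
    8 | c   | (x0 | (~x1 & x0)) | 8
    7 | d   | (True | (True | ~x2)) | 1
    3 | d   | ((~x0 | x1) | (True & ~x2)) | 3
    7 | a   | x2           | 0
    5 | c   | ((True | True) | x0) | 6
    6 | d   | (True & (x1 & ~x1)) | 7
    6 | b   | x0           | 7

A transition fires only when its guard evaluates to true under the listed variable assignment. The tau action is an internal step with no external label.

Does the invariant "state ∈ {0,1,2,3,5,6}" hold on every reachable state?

Safe = {0,1,2,3,5,6}
Reachable = {0,1}
  0: safe
  1: safe

Answer: INVARIANT HOLDS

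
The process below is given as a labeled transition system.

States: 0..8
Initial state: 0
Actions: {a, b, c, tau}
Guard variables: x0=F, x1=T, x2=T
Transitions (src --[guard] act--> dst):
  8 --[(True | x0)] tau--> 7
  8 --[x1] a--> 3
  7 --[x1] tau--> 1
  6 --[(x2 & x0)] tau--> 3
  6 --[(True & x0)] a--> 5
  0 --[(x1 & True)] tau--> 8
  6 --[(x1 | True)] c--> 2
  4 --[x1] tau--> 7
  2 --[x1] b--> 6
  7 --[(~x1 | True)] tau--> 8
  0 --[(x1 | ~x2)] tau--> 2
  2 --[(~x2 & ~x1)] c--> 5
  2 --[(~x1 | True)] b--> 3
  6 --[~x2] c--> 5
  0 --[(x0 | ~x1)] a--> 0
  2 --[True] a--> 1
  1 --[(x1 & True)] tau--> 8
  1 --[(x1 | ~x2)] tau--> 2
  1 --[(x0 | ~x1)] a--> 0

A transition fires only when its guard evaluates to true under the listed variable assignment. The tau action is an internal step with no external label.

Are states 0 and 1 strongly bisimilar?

Compute ~ classes (split until stable):
  round 0: {{0,1,2,3,4,5,6,7,8}}
  round 1: {{0,1,4,7},{2},{3,5},{6},{8}}
  round 2: {{0,1},{2},{3,5},{4},{6},{7},{8}}
stable after 3 split(s): 7 block(s)
class of 0: {0,1}; class of 1: {0,1}

Answer: BISIMILAR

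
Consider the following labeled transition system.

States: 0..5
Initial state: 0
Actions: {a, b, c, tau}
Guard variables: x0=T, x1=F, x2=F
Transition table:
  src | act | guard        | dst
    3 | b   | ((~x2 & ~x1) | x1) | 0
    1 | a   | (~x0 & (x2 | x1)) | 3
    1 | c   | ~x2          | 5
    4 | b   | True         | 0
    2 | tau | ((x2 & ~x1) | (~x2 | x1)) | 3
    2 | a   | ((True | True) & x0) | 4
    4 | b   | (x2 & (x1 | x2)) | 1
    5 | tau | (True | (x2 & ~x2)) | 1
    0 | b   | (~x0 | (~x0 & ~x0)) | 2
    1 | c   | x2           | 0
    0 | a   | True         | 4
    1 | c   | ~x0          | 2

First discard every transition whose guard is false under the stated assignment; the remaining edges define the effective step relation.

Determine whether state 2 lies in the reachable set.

Answer: UNREACHABLE

Analysis:
Guard filter leaves 7 enabled edge(s).
depth 0: {0}
depth 1: {4}  now seen {0,4}
Reachable = {0,4}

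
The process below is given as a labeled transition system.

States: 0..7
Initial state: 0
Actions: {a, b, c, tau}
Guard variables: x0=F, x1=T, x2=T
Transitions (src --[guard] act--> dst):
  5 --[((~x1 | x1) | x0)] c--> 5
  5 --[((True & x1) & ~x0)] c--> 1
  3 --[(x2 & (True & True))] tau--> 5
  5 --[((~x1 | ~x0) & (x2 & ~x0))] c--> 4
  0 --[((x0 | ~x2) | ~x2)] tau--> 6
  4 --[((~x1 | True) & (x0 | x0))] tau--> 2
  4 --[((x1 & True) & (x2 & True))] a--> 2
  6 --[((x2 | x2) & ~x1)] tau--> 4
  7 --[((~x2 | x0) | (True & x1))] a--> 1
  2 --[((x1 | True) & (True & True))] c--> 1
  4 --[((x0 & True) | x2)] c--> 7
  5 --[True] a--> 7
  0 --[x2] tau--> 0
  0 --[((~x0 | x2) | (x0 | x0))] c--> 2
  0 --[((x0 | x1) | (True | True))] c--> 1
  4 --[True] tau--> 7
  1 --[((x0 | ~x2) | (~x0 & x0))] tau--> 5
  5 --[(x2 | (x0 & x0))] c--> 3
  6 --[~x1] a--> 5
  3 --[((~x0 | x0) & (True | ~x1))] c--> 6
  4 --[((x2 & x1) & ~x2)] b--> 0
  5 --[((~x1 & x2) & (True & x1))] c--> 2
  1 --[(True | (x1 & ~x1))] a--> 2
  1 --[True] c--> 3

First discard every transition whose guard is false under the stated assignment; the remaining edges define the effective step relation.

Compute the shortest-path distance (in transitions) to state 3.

Answer: 2

Analysis:
Breadth-first toward 3:
  depth 0: {0}
  depth 1: {1,2}
  depth 2: {3}
3 enters at depth 2; path c·c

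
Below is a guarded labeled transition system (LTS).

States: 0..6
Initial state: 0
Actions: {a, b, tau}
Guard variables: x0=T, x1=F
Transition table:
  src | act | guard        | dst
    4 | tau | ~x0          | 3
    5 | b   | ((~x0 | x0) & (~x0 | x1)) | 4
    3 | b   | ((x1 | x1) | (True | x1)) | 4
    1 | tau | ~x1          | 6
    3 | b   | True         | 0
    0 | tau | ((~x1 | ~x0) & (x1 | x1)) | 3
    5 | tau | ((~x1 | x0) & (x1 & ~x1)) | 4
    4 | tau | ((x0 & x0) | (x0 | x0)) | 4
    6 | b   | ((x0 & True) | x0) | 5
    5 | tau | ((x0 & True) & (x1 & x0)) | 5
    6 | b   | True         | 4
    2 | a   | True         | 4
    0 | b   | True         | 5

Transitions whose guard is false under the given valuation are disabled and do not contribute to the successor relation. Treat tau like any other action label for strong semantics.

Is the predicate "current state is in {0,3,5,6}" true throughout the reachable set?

Answer: INVARIANT HOLDS

Working:
Inv-set: {0,3,5,6}
Reach set: {0,5}
  0: ok
  5: ok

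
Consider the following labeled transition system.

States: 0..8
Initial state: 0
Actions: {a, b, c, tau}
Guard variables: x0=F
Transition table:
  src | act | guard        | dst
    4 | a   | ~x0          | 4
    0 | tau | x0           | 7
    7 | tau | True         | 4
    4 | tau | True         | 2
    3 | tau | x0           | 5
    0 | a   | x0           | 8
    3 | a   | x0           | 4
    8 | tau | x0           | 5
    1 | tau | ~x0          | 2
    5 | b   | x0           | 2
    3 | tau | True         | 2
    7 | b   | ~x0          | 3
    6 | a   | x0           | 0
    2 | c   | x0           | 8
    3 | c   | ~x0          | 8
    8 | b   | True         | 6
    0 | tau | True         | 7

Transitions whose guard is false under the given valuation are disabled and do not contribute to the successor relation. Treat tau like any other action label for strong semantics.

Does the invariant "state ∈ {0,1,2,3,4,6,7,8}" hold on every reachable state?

Answer: INVARIANT HOLDS

Trace:
Inv-set: {0,1,2,3,4,6,7,8}
Reach set: {0,2,3,4,6,7,8}
  0: ok
  2: ok
  3: ok
  4: ok
  6: ok
  7: ok
  8: ok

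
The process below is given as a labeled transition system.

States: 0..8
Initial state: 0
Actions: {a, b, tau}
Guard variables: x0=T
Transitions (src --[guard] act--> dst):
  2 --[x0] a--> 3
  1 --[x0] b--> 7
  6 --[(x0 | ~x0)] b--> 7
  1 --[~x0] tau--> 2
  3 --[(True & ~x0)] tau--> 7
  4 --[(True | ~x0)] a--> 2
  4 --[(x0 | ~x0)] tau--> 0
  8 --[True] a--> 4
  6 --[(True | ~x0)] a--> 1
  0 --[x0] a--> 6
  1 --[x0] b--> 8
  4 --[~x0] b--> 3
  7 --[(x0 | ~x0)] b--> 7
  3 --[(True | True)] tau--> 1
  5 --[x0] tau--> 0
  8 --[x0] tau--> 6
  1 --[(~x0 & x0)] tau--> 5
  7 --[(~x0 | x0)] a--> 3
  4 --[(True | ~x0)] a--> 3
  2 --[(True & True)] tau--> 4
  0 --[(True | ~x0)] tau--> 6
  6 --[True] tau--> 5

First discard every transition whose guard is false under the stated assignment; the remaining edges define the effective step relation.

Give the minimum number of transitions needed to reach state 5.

Answer: 2

Trace:
BFS to 5:
  L0 = {0}
  L1 = {6}
  L2 = {1,5,7}
depth(5)=2, e.g. a·tau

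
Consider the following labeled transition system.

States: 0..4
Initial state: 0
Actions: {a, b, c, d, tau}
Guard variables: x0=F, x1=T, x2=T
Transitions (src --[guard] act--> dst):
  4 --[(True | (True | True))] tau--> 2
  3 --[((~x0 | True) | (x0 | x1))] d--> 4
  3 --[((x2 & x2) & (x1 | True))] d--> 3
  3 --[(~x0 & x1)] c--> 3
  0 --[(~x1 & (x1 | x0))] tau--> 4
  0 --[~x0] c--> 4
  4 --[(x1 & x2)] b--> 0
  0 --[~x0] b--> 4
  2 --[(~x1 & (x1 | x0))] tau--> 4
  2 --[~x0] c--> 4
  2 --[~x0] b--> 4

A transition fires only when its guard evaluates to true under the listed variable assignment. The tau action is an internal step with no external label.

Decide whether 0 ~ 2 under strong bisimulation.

Refine partition for ~:
  P[0] = {{0,1,2,3,4}}
  P[1] = {{0,2},{1},{3},{4}}
4 equivalence class(es) (converged in 2)
class of 0: {0,2}; class of 2: {0,2}

Answer: BISIMILAR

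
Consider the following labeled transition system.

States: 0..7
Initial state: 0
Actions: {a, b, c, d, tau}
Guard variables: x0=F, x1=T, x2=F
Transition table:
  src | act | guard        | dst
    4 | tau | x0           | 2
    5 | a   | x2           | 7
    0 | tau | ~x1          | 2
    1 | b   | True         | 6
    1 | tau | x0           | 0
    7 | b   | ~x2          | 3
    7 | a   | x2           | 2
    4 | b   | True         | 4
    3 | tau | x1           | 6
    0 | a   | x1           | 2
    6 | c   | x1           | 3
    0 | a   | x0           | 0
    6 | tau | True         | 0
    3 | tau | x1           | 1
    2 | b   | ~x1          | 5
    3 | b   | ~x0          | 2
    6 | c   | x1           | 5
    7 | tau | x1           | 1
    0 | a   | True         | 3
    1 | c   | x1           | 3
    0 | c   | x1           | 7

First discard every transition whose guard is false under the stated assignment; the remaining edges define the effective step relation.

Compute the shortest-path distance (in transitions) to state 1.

BFS to 1:
  Layer 0: {0}
  Layer 1: {2,3,7}
  Layer 2: {1,6}
depth(1)=2, e.g. a·tau

Answer: 2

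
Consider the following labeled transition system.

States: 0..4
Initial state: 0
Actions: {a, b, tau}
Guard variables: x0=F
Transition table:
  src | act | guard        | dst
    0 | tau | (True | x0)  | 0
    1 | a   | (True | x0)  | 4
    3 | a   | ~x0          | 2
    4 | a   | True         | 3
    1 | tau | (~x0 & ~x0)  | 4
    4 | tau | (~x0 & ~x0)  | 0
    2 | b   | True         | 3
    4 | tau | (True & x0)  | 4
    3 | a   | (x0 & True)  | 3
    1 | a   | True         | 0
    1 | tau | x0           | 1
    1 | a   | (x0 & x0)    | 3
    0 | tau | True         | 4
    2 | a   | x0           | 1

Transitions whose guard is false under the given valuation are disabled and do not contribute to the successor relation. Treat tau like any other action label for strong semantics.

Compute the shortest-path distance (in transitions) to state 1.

Answer: UNREACHABLE

Working:
Breadth-first toward 1:
  depth 0: {0}
  depth 1: {4}
  depth 2: {3}
  depth 3: {2}
1 never appears.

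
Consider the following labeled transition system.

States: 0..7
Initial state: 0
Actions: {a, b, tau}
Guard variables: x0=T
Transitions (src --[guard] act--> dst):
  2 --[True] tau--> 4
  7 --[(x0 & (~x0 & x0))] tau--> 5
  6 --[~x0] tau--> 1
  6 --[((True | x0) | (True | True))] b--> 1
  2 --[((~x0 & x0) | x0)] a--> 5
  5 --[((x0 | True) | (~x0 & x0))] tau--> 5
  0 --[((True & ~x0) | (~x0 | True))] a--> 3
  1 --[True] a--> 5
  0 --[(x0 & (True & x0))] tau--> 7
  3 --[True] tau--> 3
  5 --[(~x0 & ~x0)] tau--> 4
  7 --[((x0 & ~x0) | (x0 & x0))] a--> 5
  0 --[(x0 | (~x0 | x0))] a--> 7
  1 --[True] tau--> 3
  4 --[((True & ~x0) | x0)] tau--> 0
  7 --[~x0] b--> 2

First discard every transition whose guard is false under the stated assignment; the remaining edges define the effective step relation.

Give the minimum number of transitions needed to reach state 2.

BFS to 2:
  L0 = {0}
  L1 = {3,7}
  L2 = {5}
2 never appears.

Answer: UNREACHABLE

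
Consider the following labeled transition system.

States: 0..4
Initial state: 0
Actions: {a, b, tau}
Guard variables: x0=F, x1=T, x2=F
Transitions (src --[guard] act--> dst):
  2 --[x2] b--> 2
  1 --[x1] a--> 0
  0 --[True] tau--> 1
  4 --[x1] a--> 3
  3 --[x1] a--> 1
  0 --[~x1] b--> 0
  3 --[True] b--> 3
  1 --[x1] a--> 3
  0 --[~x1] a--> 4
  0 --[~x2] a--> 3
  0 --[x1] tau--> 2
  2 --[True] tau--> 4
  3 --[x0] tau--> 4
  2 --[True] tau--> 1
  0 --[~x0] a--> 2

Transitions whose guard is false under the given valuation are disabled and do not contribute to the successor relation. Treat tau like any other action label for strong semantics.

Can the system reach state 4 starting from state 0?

Answer: REACHABLE

Analysis:
After dropping false guards: 11 live edges.
depth 0: {0}
depth 1: {1,2,3}  total {0,1,2,3}
depth 2: {4}  total {0,1,2,3,4}
Reachable = {0,1,2,3,4}
Path to 4: tau·tau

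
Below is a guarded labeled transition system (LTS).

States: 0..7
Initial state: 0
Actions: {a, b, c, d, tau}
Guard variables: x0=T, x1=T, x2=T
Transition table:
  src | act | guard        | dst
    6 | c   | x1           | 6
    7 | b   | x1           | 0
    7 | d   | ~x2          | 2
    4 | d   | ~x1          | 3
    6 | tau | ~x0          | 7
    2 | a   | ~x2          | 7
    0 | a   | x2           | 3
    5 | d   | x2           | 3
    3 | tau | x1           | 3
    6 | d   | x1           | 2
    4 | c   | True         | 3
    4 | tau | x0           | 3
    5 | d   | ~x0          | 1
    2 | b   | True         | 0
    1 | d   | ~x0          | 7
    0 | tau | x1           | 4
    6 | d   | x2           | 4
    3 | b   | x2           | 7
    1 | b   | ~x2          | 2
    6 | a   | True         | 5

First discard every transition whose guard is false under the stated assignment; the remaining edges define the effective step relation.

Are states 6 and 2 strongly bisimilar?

Answer: NOT BISIMILAR

Analysis:
Bisimulation quotient by refinement:
  π0 = {{0,1,2,3,4,5,6,7}}
  π1 = {{0},{1},{2,7},{3},{4},{5},{6}}
Fixed point at round 2; 7 class(es).
class of 6: {6}; class of 2: {2,7}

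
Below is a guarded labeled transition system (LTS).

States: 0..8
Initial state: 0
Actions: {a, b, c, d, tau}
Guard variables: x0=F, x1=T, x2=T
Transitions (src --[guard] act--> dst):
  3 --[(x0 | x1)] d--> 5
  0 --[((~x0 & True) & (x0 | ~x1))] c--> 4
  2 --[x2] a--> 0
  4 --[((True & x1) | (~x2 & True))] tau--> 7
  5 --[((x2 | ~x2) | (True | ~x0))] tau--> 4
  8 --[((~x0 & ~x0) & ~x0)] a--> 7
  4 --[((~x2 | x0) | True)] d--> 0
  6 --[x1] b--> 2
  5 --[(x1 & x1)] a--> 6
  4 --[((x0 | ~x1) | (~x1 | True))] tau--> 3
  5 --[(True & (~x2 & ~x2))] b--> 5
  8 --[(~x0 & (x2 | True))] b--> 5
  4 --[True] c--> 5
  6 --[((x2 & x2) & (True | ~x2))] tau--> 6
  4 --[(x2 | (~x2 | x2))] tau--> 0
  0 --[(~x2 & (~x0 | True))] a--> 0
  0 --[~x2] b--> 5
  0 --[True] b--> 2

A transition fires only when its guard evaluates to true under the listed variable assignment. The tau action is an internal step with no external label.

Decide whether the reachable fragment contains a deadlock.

Reachable = {0,2}
  0: b→2  [deg 1]
  2: a→0  [deg 1]

Answer: DEADLOCK-FREE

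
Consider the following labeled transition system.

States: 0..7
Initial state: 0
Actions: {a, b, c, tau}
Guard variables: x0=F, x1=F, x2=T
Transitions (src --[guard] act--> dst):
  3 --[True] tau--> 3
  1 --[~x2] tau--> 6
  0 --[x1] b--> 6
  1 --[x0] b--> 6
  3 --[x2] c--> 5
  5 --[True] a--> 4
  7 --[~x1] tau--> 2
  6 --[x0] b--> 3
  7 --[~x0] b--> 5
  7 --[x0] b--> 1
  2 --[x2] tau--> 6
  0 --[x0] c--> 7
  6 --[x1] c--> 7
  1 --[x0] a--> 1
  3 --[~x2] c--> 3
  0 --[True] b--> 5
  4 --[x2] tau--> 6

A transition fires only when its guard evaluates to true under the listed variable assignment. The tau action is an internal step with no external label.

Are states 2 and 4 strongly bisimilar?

Answer: BISIMILAR

Analysis:
Bisimulation quotient by refinement:
  round 0: {{0,1,2,3,4,5,6,7}}
  round 1: {{0},{1,6},{2,4},{3},{5},{7}}
6 equivalence class(es) (converged in 2)
class of 2: {2,4}; class of 4: {2,4}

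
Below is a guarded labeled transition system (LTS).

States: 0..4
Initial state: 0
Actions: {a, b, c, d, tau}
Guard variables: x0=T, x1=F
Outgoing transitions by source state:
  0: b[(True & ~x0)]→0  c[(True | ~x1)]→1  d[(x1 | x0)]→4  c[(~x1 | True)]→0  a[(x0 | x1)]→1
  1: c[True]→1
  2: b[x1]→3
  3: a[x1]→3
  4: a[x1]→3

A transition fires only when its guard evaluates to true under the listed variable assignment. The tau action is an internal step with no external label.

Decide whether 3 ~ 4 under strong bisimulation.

Bisimulation quotient by refinement:
  π0 = {{0,1,2,3,4}}
  π1 = {{0},{1},{2,3,4}}
3 equivalence class(es) (converged in 2)
[3]={2,3,4}  [4]={2,3,4}

Answer: BISIMILAR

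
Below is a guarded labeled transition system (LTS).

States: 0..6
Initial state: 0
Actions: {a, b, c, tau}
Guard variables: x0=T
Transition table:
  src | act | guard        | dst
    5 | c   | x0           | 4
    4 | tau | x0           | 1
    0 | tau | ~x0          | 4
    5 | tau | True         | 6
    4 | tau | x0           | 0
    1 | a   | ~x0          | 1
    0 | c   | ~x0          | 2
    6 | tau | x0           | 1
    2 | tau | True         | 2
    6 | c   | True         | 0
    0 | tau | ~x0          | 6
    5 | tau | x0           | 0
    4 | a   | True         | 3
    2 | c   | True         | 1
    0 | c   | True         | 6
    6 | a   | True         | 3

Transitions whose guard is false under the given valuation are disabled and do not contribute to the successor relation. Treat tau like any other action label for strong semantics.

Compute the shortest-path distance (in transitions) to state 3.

Breadth-first toward 3:
  L0 = {0}
  L1 = {6}
  L2 = {1,3}
first hit 3 at d=2 via c·a

Answer: 2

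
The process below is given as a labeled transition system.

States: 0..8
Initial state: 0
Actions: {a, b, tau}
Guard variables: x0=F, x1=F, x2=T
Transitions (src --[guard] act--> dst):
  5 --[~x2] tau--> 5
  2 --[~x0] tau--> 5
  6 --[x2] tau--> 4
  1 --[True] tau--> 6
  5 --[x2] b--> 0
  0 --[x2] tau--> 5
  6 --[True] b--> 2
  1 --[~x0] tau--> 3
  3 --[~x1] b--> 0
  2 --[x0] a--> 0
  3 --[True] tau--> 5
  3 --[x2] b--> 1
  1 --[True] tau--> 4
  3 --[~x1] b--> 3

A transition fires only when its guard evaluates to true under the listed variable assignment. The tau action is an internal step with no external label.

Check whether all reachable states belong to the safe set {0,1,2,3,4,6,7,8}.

Inv-set: {0,1,2,3,4,6,7,8}
Reachable = {0,5}
  0: ✓
  5: ✗ unsafe
counterexample path to 5: tau

Answer: INVARIANT VIOLATED at state 5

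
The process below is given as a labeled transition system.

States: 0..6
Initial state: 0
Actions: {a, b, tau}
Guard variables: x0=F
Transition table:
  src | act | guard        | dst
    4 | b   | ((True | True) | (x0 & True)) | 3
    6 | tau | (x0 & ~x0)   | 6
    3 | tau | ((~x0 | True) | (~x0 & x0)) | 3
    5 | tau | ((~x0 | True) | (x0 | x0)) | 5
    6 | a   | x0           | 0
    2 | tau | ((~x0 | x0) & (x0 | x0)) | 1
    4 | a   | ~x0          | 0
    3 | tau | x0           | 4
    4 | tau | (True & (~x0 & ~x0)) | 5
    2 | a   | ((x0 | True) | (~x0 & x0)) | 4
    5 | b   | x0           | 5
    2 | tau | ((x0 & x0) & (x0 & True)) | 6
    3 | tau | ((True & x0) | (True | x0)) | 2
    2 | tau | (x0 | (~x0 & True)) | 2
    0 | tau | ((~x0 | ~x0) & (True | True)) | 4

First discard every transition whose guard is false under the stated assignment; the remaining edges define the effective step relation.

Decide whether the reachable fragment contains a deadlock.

Reachable = {0,2,3,4,5}
  0: tau→4  [1 out]
  2: a→4  tau→2  [2 out]
  3: tau→2  tau→3  [2 out]
  4: a→0  b→3  tau→5  [3 out]
  5: tau→5  [1 out]

Answer: DEADLOCK-FREE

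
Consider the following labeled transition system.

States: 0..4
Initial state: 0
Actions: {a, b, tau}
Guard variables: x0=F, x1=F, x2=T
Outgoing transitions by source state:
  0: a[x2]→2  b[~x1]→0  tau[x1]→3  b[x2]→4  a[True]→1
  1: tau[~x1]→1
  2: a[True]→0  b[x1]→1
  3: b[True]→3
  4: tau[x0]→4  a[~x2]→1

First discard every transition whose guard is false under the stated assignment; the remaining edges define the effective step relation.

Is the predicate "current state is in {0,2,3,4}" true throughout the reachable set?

Allowed set {0,2,3,4}
R = {0,1,2,4}
  0: ok
  1: outside
  2: ok
  4: ok
counterexample path to 1: a

Answer: INVARIANT VIOLATED at state 1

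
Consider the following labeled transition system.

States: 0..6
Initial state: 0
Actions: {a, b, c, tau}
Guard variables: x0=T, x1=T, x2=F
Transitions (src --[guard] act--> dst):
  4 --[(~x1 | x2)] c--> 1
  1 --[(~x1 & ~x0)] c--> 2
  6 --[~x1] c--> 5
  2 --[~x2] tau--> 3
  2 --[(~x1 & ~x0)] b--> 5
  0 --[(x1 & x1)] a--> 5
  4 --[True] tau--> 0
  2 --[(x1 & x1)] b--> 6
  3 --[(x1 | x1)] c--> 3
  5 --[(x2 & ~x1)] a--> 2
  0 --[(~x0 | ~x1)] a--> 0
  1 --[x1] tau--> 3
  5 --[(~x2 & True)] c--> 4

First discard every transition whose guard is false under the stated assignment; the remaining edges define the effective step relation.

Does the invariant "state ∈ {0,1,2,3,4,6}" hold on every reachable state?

Safe = {0,1,2,3,4,6}
R = {0,4,5}
  0: ok
  4: ok
  5: VIOLATES
witness against invariant: a → 5

Answer: INVARIANT VIOLATED at state 5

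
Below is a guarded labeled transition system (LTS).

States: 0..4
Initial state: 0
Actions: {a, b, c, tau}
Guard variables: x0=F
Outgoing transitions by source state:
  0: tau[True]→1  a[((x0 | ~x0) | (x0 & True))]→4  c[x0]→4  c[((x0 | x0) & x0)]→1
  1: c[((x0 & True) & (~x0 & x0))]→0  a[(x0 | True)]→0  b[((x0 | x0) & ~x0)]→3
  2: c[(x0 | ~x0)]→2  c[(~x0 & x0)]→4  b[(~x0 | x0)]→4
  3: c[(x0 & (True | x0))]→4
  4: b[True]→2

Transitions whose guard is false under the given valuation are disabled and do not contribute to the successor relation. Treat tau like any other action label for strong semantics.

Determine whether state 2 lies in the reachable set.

After dropping false guards: 6 live edges.
depth 0: {0}
depth 1: {1,4}  total {0,1,4}
depth 2: {2}  total {0,1,2,4}
Reachable = {0,1,2,4}
witness 2: a·b

Answer: REACHABLE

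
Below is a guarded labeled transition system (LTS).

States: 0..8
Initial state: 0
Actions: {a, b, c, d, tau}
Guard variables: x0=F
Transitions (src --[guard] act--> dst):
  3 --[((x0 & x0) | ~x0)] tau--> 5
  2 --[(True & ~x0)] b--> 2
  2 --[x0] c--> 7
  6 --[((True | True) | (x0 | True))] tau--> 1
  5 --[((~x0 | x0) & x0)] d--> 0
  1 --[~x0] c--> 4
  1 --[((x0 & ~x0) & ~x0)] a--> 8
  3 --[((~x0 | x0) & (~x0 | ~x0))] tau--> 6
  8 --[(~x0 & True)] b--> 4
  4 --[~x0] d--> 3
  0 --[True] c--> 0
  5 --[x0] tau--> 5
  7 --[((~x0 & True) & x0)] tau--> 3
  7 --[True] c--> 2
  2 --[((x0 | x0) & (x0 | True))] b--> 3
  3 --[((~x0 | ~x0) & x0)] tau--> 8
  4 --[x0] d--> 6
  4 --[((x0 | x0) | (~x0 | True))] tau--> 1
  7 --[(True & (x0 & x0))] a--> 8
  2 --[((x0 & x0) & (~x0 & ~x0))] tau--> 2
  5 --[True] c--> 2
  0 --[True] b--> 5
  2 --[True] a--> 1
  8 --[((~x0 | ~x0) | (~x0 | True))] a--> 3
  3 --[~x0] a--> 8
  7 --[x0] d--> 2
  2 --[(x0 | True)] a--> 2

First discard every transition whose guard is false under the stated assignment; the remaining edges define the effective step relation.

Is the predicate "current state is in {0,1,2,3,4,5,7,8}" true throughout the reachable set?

Inv-set: {0,1,2,3,4,5,7,8}
R = {0,1,2,3,4,5,6,8}
  0: safe
  1: safe
  2: safe
  3: safe
  4: safe
  5: safe
  6: VIOLATES
  8: safe
reach 6 via b·c·a·c·d·tau — violates

Answer: INVARIANT VIOLATED at state 6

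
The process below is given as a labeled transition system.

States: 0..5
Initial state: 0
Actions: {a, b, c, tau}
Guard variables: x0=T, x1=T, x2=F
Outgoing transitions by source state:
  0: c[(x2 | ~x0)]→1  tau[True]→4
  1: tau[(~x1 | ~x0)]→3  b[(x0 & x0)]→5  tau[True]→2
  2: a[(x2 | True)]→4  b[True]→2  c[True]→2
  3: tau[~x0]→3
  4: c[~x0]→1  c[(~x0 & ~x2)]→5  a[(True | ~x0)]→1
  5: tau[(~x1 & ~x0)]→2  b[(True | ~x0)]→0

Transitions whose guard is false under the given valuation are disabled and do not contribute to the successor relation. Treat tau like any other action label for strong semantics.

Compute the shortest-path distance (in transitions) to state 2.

Answer: 3

Trace:
Layered search for 2:
  Layer 0: {0}
  Layer 1: {4}
  Layer 2: {1}
  Layer 3: {2,5}
depth(2)=3, e.g. tau·a·tau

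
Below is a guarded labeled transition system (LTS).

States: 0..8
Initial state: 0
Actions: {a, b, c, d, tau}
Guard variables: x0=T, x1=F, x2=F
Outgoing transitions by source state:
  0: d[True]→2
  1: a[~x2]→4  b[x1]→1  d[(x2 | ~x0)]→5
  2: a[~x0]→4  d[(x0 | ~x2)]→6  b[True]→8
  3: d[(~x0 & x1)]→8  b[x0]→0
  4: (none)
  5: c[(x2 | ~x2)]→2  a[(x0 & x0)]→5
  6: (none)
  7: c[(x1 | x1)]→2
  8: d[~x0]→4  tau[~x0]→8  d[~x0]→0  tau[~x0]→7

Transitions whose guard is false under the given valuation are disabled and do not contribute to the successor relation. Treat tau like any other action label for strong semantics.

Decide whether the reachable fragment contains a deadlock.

Answer: DEADLOCK at state 6

Working:
R = {0,2,6,8}
  0: d→2  [deg 1]
  2: b→8  d→6  [deg 2]
  6: ∅  [no exit]
  8: ∅  [no exit]
witness 6: d·d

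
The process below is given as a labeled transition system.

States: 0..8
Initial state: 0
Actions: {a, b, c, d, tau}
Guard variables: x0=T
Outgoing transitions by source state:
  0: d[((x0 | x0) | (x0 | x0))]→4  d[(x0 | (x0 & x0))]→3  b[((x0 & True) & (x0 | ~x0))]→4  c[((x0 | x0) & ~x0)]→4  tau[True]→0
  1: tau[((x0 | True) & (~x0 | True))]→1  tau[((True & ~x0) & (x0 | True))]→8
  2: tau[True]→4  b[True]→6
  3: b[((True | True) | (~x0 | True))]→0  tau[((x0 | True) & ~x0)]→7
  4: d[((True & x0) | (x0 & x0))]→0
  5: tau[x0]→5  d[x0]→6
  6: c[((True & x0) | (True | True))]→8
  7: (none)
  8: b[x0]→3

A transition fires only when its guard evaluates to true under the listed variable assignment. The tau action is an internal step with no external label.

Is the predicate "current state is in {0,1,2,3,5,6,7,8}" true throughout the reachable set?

Answer: INVARIANT VIOLATED at state 4

Working:
Allowed set {0,1,2,3,5,6,7,8}
R = {0,3,4}
  0: ✓
  3: ✓
  4: ✗ unsafe
witness against invariant: d → 4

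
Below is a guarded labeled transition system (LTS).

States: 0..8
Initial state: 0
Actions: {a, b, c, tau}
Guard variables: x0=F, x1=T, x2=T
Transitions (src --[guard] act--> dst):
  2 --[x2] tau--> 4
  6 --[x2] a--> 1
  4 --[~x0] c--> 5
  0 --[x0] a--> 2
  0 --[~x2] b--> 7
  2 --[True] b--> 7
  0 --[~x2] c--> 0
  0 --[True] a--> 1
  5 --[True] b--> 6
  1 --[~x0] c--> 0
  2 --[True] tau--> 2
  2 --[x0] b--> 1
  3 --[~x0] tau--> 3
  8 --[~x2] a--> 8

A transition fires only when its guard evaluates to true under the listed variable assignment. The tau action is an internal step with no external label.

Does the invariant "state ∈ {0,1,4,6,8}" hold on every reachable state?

Safe = {0,1,4,6,8}
Reach set: {0,1}
  0: ✓
  1: ✓

Answer: INVARIANT HOLDS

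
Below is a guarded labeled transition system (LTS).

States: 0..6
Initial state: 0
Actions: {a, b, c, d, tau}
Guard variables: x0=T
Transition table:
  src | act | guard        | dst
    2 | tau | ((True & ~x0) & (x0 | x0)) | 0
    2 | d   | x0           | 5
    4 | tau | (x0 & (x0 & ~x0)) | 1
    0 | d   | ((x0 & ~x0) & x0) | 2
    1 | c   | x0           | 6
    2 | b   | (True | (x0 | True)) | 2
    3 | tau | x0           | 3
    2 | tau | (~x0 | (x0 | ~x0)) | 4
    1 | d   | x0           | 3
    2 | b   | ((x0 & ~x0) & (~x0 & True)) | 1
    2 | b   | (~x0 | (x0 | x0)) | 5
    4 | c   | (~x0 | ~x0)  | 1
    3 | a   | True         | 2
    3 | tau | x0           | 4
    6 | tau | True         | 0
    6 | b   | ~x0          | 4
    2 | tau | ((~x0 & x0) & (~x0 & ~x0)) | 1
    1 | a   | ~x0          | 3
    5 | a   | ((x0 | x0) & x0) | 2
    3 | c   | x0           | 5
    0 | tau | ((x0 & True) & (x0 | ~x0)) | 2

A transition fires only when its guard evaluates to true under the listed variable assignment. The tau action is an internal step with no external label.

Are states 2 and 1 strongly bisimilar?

Bisimulation quotient by refinement:
  π0 = {{0,1,2,3,4,5,6}}
  π1 = {{0,6},{1},{2},{3},{4},{5}}
  π2 = {{0},{1},{2},{3},{4},{5},{6}}
stable after 3 split(s): 7 block(s)
class of 2: {2}; class of 1: {1}

Answer: NOT BISIMILAR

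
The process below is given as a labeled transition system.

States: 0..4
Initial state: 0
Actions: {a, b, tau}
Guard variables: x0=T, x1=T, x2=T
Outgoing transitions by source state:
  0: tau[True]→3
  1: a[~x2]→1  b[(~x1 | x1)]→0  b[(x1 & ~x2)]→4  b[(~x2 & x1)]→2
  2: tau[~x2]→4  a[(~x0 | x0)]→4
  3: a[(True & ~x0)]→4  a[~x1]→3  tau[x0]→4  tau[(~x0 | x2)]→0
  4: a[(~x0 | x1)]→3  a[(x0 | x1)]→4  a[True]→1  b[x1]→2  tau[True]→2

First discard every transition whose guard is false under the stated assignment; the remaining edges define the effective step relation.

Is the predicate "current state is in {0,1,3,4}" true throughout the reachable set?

Safe = {0,1,3,4}
R = {0,1,2,3,4}
  0: ✓
  1: ✓
  2: outside
  3: ✓
  4: ✓
reach 2 via tau·tau·b — violates

Answer: INVARIANT VIOLATED at state 2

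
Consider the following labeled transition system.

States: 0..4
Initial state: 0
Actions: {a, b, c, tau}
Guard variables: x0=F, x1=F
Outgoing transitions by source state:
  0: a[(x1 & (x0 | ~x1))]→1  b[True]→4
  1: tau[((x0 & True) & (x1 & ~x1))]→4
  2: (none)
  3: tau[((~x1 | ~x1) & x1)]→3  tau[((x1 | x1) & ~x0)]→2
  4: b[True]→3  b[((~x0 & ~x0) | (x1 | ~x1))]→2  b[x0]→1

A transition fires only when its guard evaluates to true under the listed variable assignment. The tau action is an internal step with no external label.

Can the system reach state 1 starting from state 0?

Guard filter leaves 3 enabled edge(s).
depth 0: {0}
depth 1: {4}  cumulative {0,4}
depth 2: {2,3}  cumulative {0,2,3,4}
Reachable = {0,2,3,4}

Answer: UNREACHABLE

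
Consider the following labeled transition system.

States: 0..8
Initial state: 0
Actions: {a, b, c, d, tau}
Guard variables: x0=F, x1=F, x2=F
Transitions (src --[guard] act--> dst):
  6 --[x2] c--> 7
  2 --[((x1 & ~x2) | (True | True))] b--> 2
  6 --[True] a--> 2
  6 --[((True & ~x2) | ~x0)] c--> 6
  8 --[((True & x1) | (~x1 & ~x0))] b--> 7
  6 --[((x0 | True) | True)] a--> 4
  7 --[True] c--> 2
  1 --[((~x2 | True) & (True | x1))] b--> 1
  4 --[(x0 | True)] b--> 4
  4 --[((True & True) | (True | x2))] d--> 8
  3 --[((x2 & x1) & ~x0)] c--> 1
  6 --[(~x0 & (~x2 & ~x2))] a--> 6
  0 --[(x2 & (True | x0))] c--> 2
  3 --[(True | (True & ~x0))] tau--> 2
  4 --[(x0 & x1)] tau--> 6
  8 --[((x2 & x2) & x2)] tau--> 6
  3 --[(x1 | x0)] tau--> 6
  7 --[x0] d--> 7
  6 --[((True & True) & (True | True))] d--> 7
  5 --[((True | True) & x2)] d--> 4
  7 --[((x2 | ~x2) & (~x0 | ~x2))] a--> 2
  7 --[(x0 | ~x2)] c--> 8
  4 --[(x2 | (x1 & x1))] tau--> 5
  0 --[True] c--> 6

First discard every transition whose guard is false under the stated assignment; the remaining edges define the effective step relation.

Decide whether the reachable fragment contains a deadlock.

Reach set: {0,2,4,6,7,8}
  0: c→6  [deg 1]
  2: b→2  [deg 1]
  4: b→4  d→8  [deg 2]
  6: a→2  a→4  a→6  c→6  d→7  [deg 5]
  7: a→2  c→2  c→8  [deg 3]
  8: b→7  [deg 1]

Answer: DEADLOCK-FREE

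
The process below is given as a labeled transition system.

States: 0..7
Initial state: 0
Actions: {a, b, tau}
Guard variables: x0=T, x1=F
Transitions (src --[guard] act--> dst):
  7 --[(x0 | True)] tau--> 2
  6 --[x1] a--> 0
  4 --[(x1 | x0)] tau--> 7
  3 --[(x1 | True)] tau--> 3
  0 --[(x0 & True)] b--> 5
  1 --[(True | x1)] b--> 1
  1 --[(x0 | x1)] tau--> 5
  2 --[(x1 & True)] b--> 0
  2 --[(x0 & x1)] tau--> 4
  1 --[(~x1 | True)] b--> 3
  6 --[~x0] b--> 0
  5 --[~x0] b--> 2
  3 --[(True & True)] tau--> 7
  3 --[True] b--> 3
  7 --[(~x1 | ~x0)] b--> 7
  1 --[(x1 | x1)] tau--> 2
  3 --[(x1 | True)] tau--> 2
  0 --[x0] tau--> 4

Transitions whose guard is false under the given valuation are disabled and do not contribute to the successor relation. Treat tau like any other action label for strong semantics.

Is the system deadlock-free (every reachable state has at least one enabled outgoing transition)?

Reachable = {0,2,4,5,7}
  0: b→5  tau→4  [deg 2]
  2: ∅  [deadlock]
  4: tau→7  [deg 1]
  5: ∅  [deadlock]
  7: b→7  tau→2  [deg 2]
trace reaching 2: tau·tau·tau

Answer: DEADLOCK at state 2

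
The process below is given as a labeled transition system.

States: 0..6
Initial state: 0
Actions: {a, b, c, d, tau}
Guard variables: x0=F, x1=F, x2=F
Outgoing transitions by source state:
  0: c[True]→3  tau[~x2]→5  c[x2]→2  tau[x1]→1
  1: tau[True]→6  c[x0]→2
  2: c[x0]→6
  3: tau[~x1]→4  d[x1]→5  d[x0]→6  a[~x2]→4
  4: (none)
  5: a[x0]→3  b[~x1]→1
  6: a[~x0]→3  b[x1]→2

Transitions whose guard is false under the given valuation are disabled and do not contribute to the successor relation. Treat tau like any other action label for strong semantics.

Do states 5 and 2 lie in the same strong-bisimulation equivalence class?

Answer: NOT BISIMILAR

Trace:
Compute ~ classes (split until stable):
  round 0: {{0,1,2,3,4,5,6}}
  round 1: {{0},{1},{2,4},{3},{5},{6}}
6 equivalence class(es) (converged in 2)
[5]={5}  [2]={2,4}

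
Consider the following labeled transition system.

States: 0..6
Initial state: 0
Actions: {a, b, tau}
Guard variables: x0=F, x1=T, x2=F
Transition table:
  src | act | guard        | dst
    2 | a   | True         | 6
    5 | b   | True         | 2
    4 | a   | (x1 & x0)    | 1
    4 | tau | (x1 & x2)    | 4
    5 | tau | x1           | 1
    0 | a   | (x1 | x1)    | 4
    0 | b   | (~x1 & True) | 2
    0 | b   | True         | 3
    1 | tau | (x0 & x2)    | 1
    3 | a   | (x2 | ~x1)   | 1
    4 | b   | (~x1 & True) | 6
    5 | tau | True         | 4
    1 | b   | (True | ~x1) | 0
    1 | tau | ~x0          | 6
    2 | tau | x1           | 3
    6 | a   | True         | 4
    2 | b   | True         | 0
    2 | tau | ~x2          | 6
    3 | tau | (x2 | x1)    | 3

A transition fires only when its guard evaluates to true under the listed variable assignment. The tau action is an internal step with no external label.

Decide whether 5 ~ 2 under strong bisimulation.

Refine partition for ~:
  π0 = {{0,1,2,3,4,5,6}}
  π1 = {{0},{1,5},{2},{3},{4},{6}}
  π2 = {{0},{1},{2},{3},{4},{5},{6}}
7 equivalence class(es) (converged in 3)
[5]={5}  [2]={2}

Answer: NOT BISIMILAR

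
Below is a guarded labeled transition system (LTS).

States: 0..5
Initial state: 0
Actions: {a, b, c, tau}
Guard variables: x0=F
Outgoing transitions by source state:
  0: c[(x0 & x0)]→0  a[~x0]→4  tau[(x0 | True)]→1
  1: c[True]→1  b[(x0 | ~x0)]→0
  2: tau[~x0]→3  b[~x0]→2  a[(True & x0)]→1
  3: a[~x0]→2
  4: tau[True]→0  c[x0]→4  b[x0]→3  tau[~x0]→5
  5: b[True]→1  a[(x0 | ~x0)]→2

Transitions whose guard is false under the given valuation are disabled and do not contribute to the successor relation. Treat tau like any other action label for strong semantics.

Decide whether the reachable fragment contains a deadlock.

Reach set: {0,1,2,3,4,5}
  0: a→4  tau→1  [2 exit(s)]
  1: b→0  c→1  [2 exit(s)]
  2: b→2  tau→3  [2 exit(s)]
  3: a→2  [1 exit(s)]
  4: tau→0  tau→5  [2 exit(s)]
  5: a→2  b→1  [2 exit(s)]

Answer: DEADLOCK-FREE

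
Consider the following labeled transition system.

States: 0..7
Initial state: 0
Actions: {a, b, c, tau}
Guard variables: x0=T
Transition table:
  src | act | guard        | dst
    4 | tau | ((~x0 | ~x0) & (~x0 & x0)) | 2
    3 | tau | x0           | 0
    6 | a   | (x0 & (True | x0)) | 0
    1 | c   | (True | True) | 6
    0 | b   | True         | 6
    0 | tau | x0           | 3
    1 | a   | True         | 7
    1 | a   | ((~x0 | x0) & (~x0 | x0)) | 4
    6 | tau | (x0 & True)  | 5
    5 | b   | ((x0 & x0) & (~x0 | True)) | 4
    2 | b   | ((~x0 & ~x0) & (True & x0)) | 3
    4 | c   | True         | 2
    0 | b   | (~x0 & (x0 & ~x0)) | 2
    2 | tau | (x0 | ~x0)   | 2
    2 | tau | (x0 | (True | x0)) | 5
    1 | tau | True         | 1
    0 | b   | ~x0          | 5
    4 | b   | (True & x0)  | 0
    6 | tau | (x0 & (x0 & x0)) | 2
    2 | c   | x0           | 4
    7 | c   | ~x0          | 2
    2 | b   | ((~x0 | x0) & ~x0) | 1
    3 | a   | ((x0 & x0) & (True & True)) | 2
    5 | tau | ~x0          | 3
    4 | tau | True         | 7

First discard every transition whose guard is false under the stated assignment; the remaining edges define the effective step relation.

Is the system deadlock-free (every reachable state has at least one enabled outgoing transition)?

Answer: DEADLOCK at state 7

Trace:
Reach set: {0,2,3,4,5,6,7}
  0: b→6  tau→3  [2 out]
  2: c→4  tau→2  tau→5  [3 out]
  3: a→2  tau→0  [2 out]
  4: b→0  c→2  tau→7  [3 out]
  5: b→4  [1 out]
  6: a→0  tau→2  tau→5  [3 out]
  7: ∅  [STUCK]
witness 7: b·tau·c·tau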